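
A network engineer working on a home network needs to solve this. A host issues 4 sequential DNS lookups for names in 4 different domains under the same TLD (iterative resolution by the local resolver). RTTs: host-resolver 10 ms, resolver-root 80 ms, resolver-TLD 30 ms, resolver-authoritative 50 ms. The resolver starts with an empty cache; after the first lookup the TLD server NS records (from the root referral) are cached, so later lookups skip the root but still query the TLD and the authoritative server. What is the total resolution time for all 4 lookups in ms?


Lookup 1 (cold cache): local + root + TLD + auth = 10 + 80 + 30 + 50 = 170 ms
Lookups 2..4 (TLD NS cached -> skip root; new domain -> still ask TLD and auth): local + TLD + auth = 10 + 30 + 50 = 90 ms each
Remaining 3 lookups: 3 * 90 = 270 ms
Total = 170 + 270 = 440 ms

440


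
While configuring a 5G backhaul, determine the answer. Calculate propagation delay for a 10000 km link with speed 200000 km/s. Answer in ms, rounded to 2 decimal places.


Given: distance = 10000 km, speed = 200000 km/s
Delay = distance / speed = 10000 / 200000 seconds
Delay in ms = 10000 * 1000 / 200000
Delay = 50.0000 ms
Rounded to 2 dp = 50.00 ms

50.00


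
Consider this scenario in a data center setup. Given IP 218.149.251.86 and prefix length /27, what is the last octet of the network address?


Given: IP = 218.149.251.86, prefix = /27
Subnet mask = 255.255.255.224
Last octet of IP: 86
Last octet of mask: 224
Network last octet = 86 AND 224 = 64

64


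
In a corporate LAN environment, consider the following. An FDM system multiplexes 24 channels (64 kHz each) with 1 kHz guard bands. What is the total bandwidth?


Given: 24 channels, 64 kHz each, guard = 1 kHz
Channel bandwidth = 24 * 64 = 1536 kHz
Guard bands = 23 gaps * 1 kHz = 23 kHz
Total = 1536 + 23 = 1559 kHz

1559


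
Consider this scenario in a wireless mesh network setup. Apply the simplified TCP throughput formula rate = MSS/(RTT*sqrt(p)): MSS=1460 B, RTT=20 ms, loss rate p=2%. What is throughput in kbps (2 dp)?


Given: MSS = 1460 bytes, RTT = 20 ms, loss = 2%
RTT in seconds = 20 / 1000 = 0.02
Loss rate = 2% = 0.02
sqrt(loss) = sqrt(0.02) = 0.141421356237
Throughput (bytes/s) = 1460 / (0.02 * 0.141421356237) = 516187.9503
Throughput (kbps) = 516187.9503 * 8 / 1000 = 4129.503602 -> 4129.50 kbps (2 dp)

4129.50


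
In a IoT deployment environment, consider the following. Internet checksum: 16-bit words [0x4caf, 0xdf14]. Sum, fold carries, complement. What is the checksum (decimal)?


Given words: [0x4caf, 0xdf14]
Step 1: Sum all words
Raw sum = 19631 + 57108 = 76739
Step 2: Fold carry: (11203 + 1) = 11204
One's complement = ~11204 & 0xFFFF = 54331

54331


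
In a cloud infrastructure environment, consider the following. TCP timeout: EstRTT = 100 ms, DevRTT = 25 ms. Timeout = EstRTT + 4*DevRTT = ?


Given: EstRTT = 100 ms, DevRTT = 25 ms
Timeout = EstRTT + 4 * DevRTT
4 * DevRTT = 4 * 25 = 100
Timeout = 100 + 100 = 200 ms

200


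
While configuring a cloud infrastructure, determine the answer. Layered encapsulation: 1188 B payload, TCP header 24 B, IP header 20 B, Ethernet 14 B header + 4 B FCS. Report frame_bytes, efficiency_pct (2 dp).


TCP segment = 1188 + 24 = 1212 B
IP packet = 1212 + 20 = 1232 B
Ethernet frame = 1232 + 14 + 4 = 1250 B
Efficiency = app / frame = 1188 / 1250 = 0.950400 = 95.0400% -> 95.04% (2 dp)

1250, 95.04


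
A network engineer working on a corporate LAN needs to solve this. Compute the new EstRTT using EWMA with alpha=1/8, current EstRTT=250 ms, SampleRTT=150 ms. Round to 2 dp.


Given: EstRTT = 250 ms, SampleRTT = 150 ms, alpha = 1/8
New EstRTT = (1 - alpha) * EstRTT + alpha * SampleRTT
(7/8) * 250 = 218.75
(1/8) * 150 = 18.75
New EstRTT = 218.75 + 18.75 = 237.5 ms -> 237.50 ms (2 dp)

237.50


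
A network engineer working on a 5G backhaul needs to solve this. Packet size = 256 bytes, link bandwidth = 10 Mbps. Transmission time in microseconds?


Given: packet = 256 bytes, bandwidth = 10 Mbps
Packet in bits = 256 * 8 = 2048 bits
Bandwidth = 10 * 10^6 = 10000000 bps
Time = 2048 / 10000000 seconds
Time in us = 2048 * 10^6 / 10000000 = 204.8

204.8


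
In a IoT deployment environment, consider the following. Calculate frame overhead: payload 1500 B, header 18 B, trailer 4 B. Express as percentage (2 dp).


Given: payload = 1500 B, header = 18 B, trailer = 4 B
Overhead bytes = header + trailer = 18 + 4 = 22
Total frame = payload + overhead = 1500 + 22 = 1522
Overhead % = 22 / 1522 * 100 = 1.4455% -> 1.45% (2 dp)

1.45


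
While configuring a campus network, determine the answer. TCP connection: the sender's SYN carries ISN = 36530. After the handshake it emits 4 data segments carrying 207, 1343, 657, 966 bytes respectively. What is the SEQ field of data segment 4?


The SYN occupies sequence number ISN = 36530, so the first data byte is ISN + 1 = 36531.
SEQ of data segment i = (ISN + 1) + sum of payload sizes of segments 1..i-1.
Segment 1: SEQ = 36531, payload = 207 bytes
Segment 2: SEQ = 36738, payload = 1343 bytes
Segment 3: SEQ = 38081, payload = 657 bytes
Segment 4: SEQ = 38738, payload = 966 bytes
SEQ of segment 4 = 36531 + 207 + 1343 + 657 = 38738

38738


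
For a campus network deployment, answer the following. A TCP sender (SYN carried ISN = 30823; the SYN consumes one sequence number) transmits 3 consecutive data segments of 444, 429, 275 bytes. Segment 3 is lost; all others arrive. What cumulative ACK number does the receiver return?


SYN uses sequence number 30823; first data byte = ISN + 1 = 30824.
Segment 1: SEQ = 30824, len = 444 B, covers [30824, 31267]
Segment 2: SEQ = 31268, len = 429 B, covers [31268, 31696]
Segment 3: SEQ = 31697, len = 275 B, covers [31697, 31971] [LOST]
In-order data received: bytes [30824, 31696] (segments 1..2).
Segment 3 missing -> gap begins at byte 31697.
Cumulative ACK = next expected in-order byte = 30824 + 444 + 429 = 31697

31697


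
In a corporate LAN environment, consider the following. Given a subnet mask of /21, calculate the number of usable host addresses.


Given: subnet mask /21
Host bits = 32 - 21 = 11
Total addresses = 2^11 = 2048
Usable hosts = 2048 - 2 (network + broadcast) = 2046

2046


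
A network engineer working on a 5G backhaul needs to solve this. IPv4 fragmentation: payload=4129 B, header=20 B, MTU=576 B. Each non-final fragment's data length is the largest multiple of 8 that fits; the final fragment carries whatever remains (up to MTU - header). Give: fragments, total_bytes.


Max data per non-final fragment = floor((MTU - header)/8)*8 = floor((576 - 20)/8)*8 = floor(556/8)*8 = 552 B
Final fragment needs no 8-byte alignment: it can carry up to MTU - header = 556 B
Non-final fragments needed = ceil((payload - 556) / 552) = ceil(3573/552) = ceil(6.4728) = 7
Number of fragments = 7 + 1 = 8
Fragment sizes (data): 7 * 552 B + 265 B (last, 265 <= 556 OK)
Total bytes sent = payload + n_frags * header = 4129 + 8*20 = 4129 + 160 = 4289 B

8, 4289


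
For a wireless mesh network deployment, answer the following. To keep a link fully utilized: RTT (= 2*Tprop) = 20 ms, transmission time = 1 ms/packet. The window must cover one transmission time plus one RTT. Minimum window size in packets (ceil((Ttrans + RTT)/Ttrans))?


Given: Ttrans = 1 ms, RTT = 20 ms (= 2 * Tprop, Tprop = 10 ms)
Time until first ACK returns = Ttrans + RTT = 1 + 20 = 21 ms
Need W * Ttrans >= Ttrans + RTT  ->  W >= (Ttrans + RTT) / Ttrans
(Ttrans + RTT) / Ttrans = 21 / 1 = 21
W_min = ceil(21) = 21

21


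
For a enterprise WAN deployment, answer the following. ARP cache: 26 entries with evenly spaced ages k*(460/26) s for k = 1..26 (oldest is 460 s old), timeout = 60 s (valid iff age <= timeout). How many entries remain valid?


Ages are k * 460/26 s for k = 1..26 (spacing = 17.6923 s).
Entry k is valid iff k * 460/26 <= 60 iff k <= 26 * 60 / 460 = 3.3913
n_valid = floor(3.3913) = 3
(n_stale = 26 - 3 = 23)

3


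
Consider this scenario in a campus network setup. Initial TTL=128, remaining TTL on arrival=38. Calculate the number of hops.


Given: initial TTL = 128, received TTL = 38
Hops = initial TTL - received TTL
Hops = 128 - 38 = 90

90


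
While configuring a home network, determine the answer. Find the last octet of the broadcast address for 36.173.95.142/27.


Given: IP = 36.173.95.142, prefix = /27
Host bits = 32 - 27 = 5
Network last octet = 142 AND mask = 128
Host part size = 2^5 - 1 = 31
Broadcast last octet = 128 OR 31 = 159

159


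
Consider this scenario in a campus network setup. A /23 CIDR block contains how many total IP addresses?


Given: CIDR prefix /23
Host bits = 32 - 23 = 9
Total addresses = 2^9 = 512

512


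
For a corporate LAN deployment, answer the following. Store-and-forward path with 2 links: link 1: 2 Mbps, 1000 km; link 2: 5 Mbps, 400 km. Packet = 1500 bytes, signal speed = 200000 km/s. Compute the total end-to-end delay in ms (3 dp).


Packet = 1500 bytes = 12000 bits. Store-and-forward: sum (t_trans + t_prop) per link.
Link 1: t_trans = 12000/(2*10^6) s = 6.0000 ms; t_prop = 1000/200000 s = 5.0000 ms; subtotal = 11.0000 ms
Link 2: t_trans = 12000/(5*10^6) s = 2.4000 ms; t_prop = 400/200000 s = 2.0000 ms; subtotal = 4.4000 ms
End-to-end = 11.0000 + 4.4000 = 15.4000 ms -> 15.400 ms (3 dp)

15.400


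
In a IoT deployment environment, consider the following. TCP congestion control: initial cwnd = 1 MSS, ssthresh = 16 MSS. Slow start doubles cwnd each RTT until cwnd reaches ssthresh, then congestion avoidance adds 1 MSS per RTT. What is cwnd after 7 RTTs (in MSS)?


RTT 0: cwnd = 1 MSS (initial)
RTT 1: cwnd = 2 MSS (slow start, doubled)
RTT 2: cwnd = 4 MSS (slow start, doubled)
RTT 3: cwnd = 8 MSS (slow start, doubled)
RTT 4: cwnd = 16 MSS (slow start, doubled)
RTT 5: cwnd = 17 MSS (congestion avoidance, +1)
RTT 6: cwnd = 18 MSS (congestion avoidance, +1)
RTT 7: cwnd = 19 MSS (congestion avoidance, +1)

19


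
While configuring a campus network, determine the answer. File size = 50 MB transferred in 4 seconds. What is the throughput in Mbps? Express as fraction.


Given: file = 50 MB, time = 4 s
File in Mb = 50 * 8 = 400 Mb
Throughput = 400 / 4 Mbps
Throughput = 100 Mbps

100


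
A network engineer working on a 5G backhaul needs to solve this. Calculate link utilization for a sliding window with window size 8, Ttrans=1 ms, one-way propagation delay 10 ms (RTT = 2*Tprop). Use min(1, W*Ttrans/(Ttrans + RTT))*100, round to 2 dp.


Given: W = 8, Ttrans = 1 ms, RTT = 20 ms (= 2 * Tprop, Tprop = 10 ms)
Cycle time = Ttrans + RTT = 1 + 20 = 21 ms (first packet sent until its ACK returns)
W * Ttrans = 8 * 1 = 8 ms of sending per cycle
W * Ttrans / (Ttrans + RTT) = 8 / 21 = 0.380952
U = min(1, 0.380952) = 0.380952
U% = 38.10%

38.10


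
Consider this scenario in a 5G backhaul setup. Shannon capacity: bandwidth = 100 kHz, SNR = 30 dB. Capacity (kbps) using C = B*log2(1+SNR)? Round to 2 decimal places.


Given: B = 100 kHz, SNR = 30 dB
SNR linear = 10^(30/10) = 1000
1 + SNR = 1001
log2(1001) = 9.9672262588
C = 100 * 1000 * 9.9672262588 = 996722.6259 bps
C = 996.722626 kbps -> 996.72 kbps (2 dp)

996.72


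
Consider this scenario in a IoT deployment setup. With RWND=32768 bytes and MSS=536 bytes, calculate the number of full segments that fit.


Given: RWND = 32768 bytes, MSS = 536 bytes
Full segments = floor(RWND / MSS)
Full segments = floor(32768 / 536)
Full segments = floor(61.1343) = 61

61


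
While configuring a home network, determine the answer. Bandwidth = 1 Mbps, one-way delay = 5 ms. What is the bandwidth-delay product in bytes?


Given: bandwidth = 1 Mbps, delay = 5 ms
BDP in bits = 1 * 10^6 * 5 / 1000
BDP in bits = 5000
BDP in bytes = 5000 / 8 = 625

625


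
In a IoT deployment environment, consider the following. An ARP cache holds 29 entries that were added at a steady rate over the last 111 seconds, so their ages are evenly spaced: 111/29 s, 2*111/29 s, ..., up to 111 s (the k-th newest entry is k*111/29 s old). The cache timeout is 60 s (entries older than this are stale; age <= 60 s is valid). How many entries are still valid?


Ages are k * 111/29 s for k = 1..29 (spacing = 3.8276 s).
Entry k is valid iff k * 111/29 <= 60 iff k <= 29 * 60 / 111 = 15.6757
n_valid = floor(15.6757) = 15
(n_stale = 29 - 15 = 14)

15


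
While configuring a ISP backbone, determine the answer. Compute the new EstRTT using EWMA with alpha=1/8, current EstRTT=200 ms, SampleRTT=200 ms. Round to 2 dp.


Given: EstRTT = 200 ms, SampleRTT = 200 ms, alpha = 1/8
New EstRTT = (1 - alpha) * EstRTT + alpha * SampleRTT
(7/8) * 200 = 175
(1/8) * 200 = 25
New EstRTT = 175 + 25 = 200 ms -> 200.00 ms (2 dp)

200.00


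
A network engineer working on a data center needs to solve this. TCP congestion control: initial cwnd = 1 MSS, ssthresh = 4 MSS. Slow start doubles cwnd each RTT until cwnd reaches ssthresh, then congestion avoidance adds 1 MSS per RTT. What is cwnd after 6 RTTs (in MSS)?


RTT 0: cwnd = 1 MSS (initial)
RTT 1: cwnd = 2 MSS (slow start, doubled)
RTT 2: cwnd = 4 MSS (slow start, doubled)
RTT 3: cwnd = 5 MSS (congestion avoidance, +1)
RTT 4: cwnd = 6 MSS (congestion avoidance, +1)
RTT 5: cwnd = 7 MSS (congestion avoidance, +1)
RTT 6: cwnd = 8 MSS (congestion avoidance, +1)

8


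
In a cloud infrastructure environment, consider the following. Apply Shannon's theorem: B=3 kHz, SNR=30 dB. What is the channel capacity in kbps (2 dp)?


Given: B = 3 kHz, SNR = 30 dB
SNR linear = 10^(30/10) = 1000
1 + SNR = 1001
log2(1001) = 9.9672262588
C = 3 * 1000 * 9.9672262588 = 29901.6788 bps
C = 29.901679 kbps -> 29.90 kbps (2 dp)

29.90


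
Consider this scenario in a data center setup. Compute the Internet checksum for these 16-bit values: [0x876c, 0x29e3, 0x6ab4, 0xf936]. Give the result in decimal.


Given words: [0x876c, 0x29e3, 0x6ab4, 0xf936]
Step 1: Sum all words
Raw sum = 34668 + 10723 + 27316 + 63798 = 136505
Step 2: Fold carry: (5433 + 2) = 5435
One's complement = ~5435 & 0xFFFF = 60100

60100


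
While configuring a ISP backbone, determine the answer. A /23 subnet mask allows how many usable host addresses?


Given: subnet mask /23
Host bits = 32 - 23 = 9
Total addresses = 2^9 = 512
Usable hosts = 512 - 2 (network + broadcast) = 510

510


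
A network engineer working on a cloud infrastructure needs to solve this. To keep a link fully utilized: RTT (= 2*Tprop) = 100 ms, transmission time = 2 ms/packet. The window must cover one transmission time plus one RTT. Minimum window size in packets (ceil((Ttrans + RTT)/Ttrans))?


Given: Ttrans = 2 ms, RTT = 100 ms (= 2 * Tprop, Tprop = 50 ms)
Time until first ACK returns = Ttrans + RTT = 2 + 100 = 102 ms
Need W * Ttrans >= Ttrans + RTT  ->  W >= (Ttrans + RTT) / Ttrans
(Ttrans + RTT) / Ttrans = 102 / 2 = 51
W_min = ceil(51) = 51

51


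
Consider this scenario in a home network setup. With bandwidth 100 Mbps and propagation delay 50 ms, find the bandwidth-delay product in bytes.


Given: bandwidth = 100 Mbps, delay = 50 ms
BDP in bits = 100 * 10^6 * 50 / 1000
BDP in bits = 5000000
BDP in bytes = 5000000 / 8 = 625000

625000


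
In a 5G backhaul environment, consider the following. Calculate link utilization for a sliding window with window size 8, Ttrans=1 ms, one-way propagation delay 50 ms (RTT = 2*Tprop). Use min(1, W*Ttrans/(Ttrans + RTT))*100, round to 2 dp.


Given: W = 8, Ttrans = 1 ms, RTT = 100 ms (= 2 * Tprop, Tprop = 50 ms)
Cycle time = Ttrans + RTT = 1 + 100 = 101 ms (first packet sent until its ACK returns)
W * Ttrans = 8 * 1 = 8 ms of sending per cycle
W * Ttrans / (Ttrans + RTT) = 8 / 101 = 0.079208
U = min(1, 0.079208) = 0.079208
U% = 7.92%

7.92


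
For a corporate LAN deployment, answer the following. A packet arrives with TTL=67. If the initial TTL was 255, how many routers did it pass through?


Given: initial TTL = 255, received TTL = 67
Hops = initial TTL - received TTL
Hops = 255 - 67 = 188

188


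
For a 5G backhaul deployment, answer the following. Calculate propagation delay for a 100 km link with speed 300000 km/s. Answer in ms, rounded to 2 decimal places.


Given: distance = 100 km, speed = 300000 km/s
Delay = distance / speed = 100 / 300000 seconds
Delay in ms = 100 * 1000 / 300000
Delay = 0.3333 ms
Rounded to 2 dp = 0.33 ms

0.33


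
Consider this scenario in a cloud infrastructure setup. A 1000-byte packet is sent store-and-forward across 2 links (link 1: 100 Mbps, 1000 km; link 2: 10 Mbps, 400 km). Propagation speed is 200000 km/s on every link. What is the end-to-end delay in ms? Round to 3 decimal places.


Packet = 1000 bytes = 8000 bits. Store-and-forward: sum (t_trans + t_prop) per link.
Link 1: t_trans = 8000/(100*10^6) s = 0.0800 ms; t_prop = 1000/200000 s = 5.0000 ms; subtotal = 5.0800 ms
Link 2: t_trans = 8000/(10*10^6) s = 0.8000 ms; t_prop = 400/200000 s = 2.0000 ms; subtotal = 2.8000 ms
End-to-end = 5.0800 + 2.8000 = 7.8800 ms -> 7.880 ms (3 dp)

7.880


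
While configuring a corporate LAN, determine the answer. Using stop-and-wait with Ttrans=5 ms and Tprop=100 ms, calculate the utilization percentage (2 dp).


Given: Ttrans = 5 ms, Tprop = 100 ms
RTT = 2 * Tprop = 2 * 100 = 200 ms
U = Ttrans / (Ttrans + RTT)
U = 5 / (5 + 200)
U = 5 / 205 = 0.02439
U% = 2.44%

2.44


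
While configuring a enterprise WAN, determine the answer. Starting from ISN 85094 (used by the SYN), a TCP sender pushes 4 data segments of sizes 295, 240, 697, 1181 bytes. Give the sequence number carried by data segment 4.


The SYN occupies sequence number ISN = 85094, so the first data byte is ISN + 1 = 85095.
SEQ of data segment i = (ISN + 1) + sum of payload sizes of segments 1..i-1.
Segment 1: SEQ = 85095, payload = 295 bytes
Segment 2: SEQ = 85390, payload = 240 bytes
Segment 3: SEQ = 85630, payload = 697 bytes
Segment 4: SEQ = 86327, payload = 1181 bytes
SEQ of segment 4 = 85095 + 295 + 240 + 697 = 86327

86327


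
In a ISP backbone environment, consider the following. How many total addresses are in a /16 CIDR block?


Given: CIDR prefix /16
Host bits = 32 - 16 = 16
Total addresses = 2^16 = 65536

65536


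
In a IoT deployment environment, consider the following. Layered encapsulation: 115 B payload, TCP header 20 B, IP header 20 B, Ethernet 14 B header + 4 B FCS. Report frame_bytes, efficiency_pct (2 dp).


TCP segment = 115 + 20 = 135 B
IP packet = 135 + 20 = 155 B
Ethernet frame = 155 + 14 + 4 = 173 B
Efficiency = app / frame = 115 / 173 = 0.664740 = 66.4740% -> 66.47% (2 dp)

173, 66.47


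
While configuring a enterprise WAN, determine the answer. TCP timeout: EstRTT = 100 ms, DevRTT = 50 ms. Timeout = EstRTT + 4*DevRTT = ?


Given: EstRTT = 100 ms, DevRTT = 50 ms
Timeout = EstRTT + 4 * DevRTT
4 * DevRTT = 4 * 50 = 200
Timeout = 100 + 200 = 300 ms

300


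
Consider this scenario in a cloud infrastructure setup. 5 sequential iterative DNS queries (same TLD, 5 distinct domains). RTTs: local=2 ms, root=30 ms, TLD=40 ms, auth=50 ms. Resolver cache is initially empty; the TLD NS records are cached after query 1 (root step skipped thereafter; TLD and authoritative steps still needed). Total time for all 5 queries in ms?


Lookup 1 (cold cache): local + root + TLD + auth = 2 + 30 + 40 + 50 = 122 ms
Lookups 2..5 (TLD NS cached -> skip root; new domain -> still ask TLD and auth): local + TLD + auth = 2 + 40 + 50 = 92 ms each
Remaining 4 lookups: 4 * 92 = 368 ms
Total = 122 + 368 = 490 ms

490


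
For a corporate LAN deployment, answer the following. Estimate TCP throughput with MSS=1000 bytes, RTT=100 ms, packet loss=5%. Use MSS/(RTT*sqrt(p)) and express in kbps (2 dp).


Given: MSS = 1000 bytes, RTT = 100 ms, loss = 5%
RTT in seconds = 100 / 1000 = 0.1
Loss rate = 5% = 0.05
sqrt(loss) = sqrt(0.05) = 0.223606797750
Throughput (bytes/s) = 1000 / (0.1 * 0.223606797750) = 44721.3595
Throughput (kbps) = 44721.3595 * 8 / 1000 = 357.770876 -> 357.77 kbps (2 dp)

357.77


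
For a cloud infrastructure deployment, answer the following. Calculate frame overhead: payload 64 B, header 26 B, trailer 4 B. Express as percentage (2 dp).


Given: payload = 64 B, header = 26 B, trailer = 4 B
Overhead bytes = header + trailer = 26 + 4 = 30
Total frame = payload + overhead = 64 + 30 = 94
Overhead % = 30 / 94 * 100 = 31.9149% -> 31.91% (2 dp)

31.91


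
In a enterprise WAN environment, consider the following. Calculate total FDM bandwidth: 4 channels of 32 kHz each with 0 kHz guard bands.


Given: 4 channels, 32 kHz each, guard = 0 kHz
Channel bandwidth = 4 * 32 = 128 kHz
Guard bands = 3 gaps * 0 kHz = 0 kHz
Total = 128 + 0 = 128 kHz

128


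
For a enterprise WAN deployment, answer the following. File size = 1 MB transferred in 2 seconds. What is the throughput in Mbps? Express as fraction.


Given: file = 1 MB, time = 2 s
File in Mb = 1 * 8 = 8 Mb
Throughput = 8 / 2 Mbps
Throughput = 4 Mbps

4


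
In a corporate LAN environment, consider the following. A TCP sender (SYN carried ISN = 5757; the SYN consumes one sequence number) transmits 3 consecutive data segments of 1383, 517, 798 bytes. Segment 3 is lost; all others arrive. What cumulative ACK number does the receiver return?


SYN uses sequence number 5757; first data byte = ISN + 1 = 5758.
Segment 1: SEQ = 5758, len = 1383 B, covers [5758, 7140]
Segment 2: SEQ = 7141, len = 517 B, covers [7141, 7657]
Segment 3: SEQ = 7658, len = 798 B, covers [7658, 8455] [LOST]
In-order data received: bytes [5758, 7657] (segments 1..2).
Segment 3 missing -> gap begins at byte 7658.
Cumulative ACK = next expected in-order byte = 5758 + 1383 + 517 = 7658

7658


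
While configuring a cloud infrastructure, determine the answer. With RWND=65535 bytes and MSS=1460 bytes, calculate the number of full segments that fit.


Given: RWND = 65535 bytes, MSS = 1460 bytes
Full segments = floor(RWND / MSS)
Full segments = floor(65535 / 1460)
Full segments = floor(44.887) = 44

44


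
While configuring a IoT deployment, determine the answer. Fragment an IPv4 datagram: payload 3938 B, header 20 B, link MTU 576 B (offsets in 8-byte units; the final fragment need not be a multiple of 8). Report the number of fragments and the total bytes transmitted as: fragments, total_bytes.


Max data per non-final fragment = floor((MTU - header)/8)*8 = floor((576 - 20)/8)*8 = floor(556/8)*8 = 552 B
Final fragment needs no 8-byte alignment: it can carry up to MTU - header = 556 B
Non-final fragments needed = ceil((payload - 556) / 552) = ceil(3382/552) = ceil(6.1268) = 7
Number of fragments = 7 + 1 = 8
Fragment sizes (data): 7 * 552 B + 74 B (last, 74 <= 556 OK)
Total bytes sent = payload + n_frags * header = 3938 + 8*20 = 3938 + 160 = 4098 B

8, 4098


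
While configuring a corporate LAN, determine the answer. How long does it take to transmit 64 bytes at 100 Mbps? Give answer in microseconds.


Given: packet = 64 bytes, bandwidth = 100 Mbps
Packet in bits = 64 * 8 = 512 bits
Bandwidth = 100 * 10^6 = 100000000 bps
Time = 512 / 100000000 seconds
Time in us = 512 * 10^6 / 100000000 = 5.12

5.12


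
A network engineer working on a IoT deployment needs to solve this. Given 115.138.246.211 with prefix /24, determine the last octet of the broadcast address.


Given: IP = 115.138.246.211, prefix = /24
Host bits = 32 - 24 = 8
Network last octet = 211 AND mask = 0
Host part size = 2^8 - 1 = 255
Broadcast last octet = 0 OR 255 = 255

255


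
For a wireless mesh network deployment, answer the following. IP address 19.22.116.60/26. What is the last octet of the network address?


Given: IP = 19.22.116.60, prefix = /26
Subnet mask = 255.255.255.192
Last octet of IP: 60
Last octet of mask: 192
Network last octet = 60 AND 192 = 0

0


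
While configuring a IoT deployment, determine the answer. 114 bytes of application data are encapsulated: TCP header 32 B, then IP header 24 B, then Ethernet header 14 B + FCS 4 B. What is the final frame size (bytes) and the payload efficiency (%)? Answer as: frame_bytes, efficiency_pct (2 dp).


TCP segment = 114 + 32 = 146 B
IP packet = 146 + 24 = 170 B
Ethernet frame = 170 + 14 + 4 = 188 B
Efficiency = app / frame = 114 / 188 = 0.606383 = 60.6383% -> 60.64% (2 dp)

188, 60.64


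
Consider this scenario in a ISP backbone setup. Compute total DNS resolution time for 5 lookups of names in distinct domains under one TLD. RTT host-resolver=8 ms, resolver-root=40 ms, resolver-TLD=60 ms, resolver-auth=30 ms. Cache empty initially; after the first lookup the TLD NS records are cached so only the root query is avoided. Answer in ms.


Lookup 1 (cold cache): local + root + TLD + auth = 8 + 40 + 60 + 30 = 138 ms
Lookups 2..5 (TLD NS cached -> skip root; new domain -> still ask TLD and auth): local + TLD + auth = 8 + 60 + 30 = 98 ms each
Remaining 4 lookups: 4 * 98 = 392 ms
Total = 138 + 392 = 530 ms

530


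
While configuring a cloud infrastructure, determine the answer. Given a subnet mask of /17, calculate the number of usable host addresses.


Given: subnet mask /17
Host bits = 32 - 17 = 15
Total addresses = 2^15 = 32768
Usable hosts = 32768 - 2 (network + broadcast) = 32766

32766


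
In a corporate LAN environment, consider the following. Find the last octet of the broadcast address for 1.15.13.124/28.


Given: IP = 1.15.13.124, prefix = /28
Host bits = 32 - 28 = 4
Network last octet = 124 AND mask = 112
Host part size = 2^4 - 1 = 15
Broadcast last octet = 112 OR 15 = 127

127


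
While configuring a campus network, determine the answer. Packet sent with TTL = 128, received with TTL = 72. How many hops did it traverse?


Given: initial TTL = 128, received TTL = 72
Hops = initial TTL - received TTL
Hops = 128 - 72 = 56

56


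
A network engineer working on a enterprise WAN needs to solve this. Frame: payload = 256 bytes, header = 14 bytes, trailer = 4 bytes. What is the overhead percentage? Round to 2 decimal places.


Given: payload = 256 B, header = 14 B, trailer = 4 B
Overhead bytes = header + trailer = 14 + 4 = 18
Total frame = payload + overhead = 256 + 18 = 274
Overhead % = 18 / 274 * 100 = 6.5693% -> 6.57% (2 dp)

6.57


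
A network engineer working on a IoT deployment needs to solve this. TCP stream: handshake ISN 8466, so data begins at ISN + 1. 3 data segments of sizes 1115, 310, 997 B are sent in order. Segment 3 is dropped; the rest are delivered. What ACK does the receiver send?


SYN uses sequence number 8466; first data byte = ISN + 1 = 8467.
Segment 1: SEQ = 8467, len = 1115 B, covers [8467, 9581]
Segment 2: SEQ = 9582, len = 310 B, covers [9582, 9891]
Segment 3: SEQ = 9892, len = 997 B, covers [9892, 10888] [LOST]
In-order data received: bytes [8467, 9891] (segments 1..2).
Segment 3 missing -> gap begins at byte 9892.
Cumulative ACK = next expected in-order byte = 8467 + 1115 + 310 = 9892

9892


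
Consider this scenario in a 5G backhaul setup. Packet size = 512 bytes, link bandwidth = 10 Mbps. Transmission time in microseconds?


Given: packet = 512 bytes, bandwidth = 10 Mbps
Packet in bits = 512 * 8 = 4096 bits
Bandwidth = 10 * 10^6 = 10000000 bps
Time = 4096 / 10000000 seconds
Time in us = 4096 * 10^6 / 10000000 = 409.6

409.6


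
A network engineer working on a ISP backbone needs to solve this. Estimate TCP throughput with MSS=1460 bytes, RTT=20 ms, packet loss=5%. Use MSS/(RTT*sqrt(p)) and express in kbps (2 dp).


Given: MSS = 1460 bytes, RTT = 20 ms, loss = 5%
RTT in seconds = 20 / 1000 = 0.02
Loss rate = 5% = 0.05
sqrt(loss) = sqrt(0.05) = 0.223606797750
Throughput (bytes/s) = 1460 / (0.02 * 0.223606797750) = 326465.9247
Throughput (kbps) = 326465.9247 * 8 / 1000 = 2611.727398 -> 2611.73 kbps (2 dp)

2611.73


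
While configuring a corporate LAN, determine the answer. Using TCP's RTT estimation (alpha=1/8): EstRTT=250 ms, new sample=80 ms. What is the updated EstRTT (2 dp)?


Given: EstRTT = 250 ms, SampleRTT = 80 ms, alpha = 1/8
New EstRTT = (1 - alpha) * EstRTT + alpha * SampleRTT
(7/8) * 250 = 218.75
(1/8) * 80 = 10
New EstRTT = 218.75 + 10 = 228.75 ms -> 228.75 ms (2 dp)

228.75


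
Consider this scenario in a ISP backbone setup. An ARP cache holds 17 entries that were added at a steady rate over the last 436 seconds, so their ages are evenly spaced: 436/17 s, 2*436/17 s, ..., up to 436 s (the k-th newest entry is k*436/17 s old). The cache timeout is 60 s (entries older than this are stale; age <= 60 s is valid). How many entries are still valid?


Ages are k * 436/17 s for k = 1..17 (spacing = 25.6471 s).
Entry k is valid iff k * 436/17 <= 60 iff k <= 17 * 60 / 436 = 2.3394
n_valid = floor(2.3394) = 2
(n_stale = 17 - 2 = 15)

2


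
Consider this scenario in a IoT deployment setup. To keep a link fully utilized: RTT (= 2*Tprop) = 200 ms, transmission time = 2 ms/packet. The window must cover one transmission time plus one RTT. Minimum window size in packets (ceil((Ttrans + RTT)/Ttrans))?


Given: Ttrans = 2 ms, RTT = 200 ms (= 2 * Tprop, Tprop = 100 ms)
Time until first ACK returns = Ttrans + RTT = 2 + 200 = 202 ms
Need W * Ttrans >= Ttrans + RTT  ->  W >= (Ttrans + RTT) / Ttrans
(Ttrans + RTT) / Ttrans = 202 / 2 = 101
W_min = ceil(101) = 101

101


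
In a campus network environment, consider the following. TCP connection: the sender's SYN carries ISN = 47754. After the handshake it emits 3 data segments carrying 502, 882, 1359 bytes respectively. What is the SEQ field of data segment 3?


The SYN occupies sequence number ISN = 47754, so the first data byte is ISN + 1 = 47755.
SEQ of data segment i = (ISN + 1) + sum of payload sizes of segments 1..i-1.
Segment 1: SEQ = 47755, payload = 502 bytes
Segment 2: SEQ = 48257, payload = 882 bytes
Segment 3: SEQ = 49139, payload = 1359 bytes
SEQ of segment 3 = 47755 + 502 + 882 = 49139

49139


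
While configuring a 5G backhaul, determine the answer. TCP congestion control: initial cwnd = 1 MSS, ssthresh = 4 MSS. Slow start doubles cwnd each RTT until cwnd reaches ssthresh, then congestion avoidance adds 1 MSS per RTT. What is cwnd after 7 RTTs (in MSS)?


RTT 0: cwnd = 1 MSS (initial)
RTT 1: cwnd = 2 MSS (slow start, doubled)
RTT 2: cwnd = 4 MSS (slow start, doubled)
RTT 3: cwnd = 5 MSS (congestion avoidance, +1)
RTT 4: cwnd = 6 MSS (congestion avoidance, +1)
RTT 5: cwnd = 7 MSS (congestion avoidance, +1)
RTT 6: cwnd = 8 MSS (congestion avoidance, +1)
RTT 7: cwnd = 9 MSS (congestion avoidance, +1)

9


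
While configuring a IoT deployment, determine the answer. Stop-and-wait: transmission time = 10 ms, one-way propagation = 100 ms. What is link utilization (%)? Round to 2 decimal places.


Given: Ttrans = 10 ms, Tprop = 100 ms
RTT = 2 * Tprop = 2 * 100 = 200 ms
U = Ttrans / (Ttrans + RTT)
U = 10 / (10 + 200)
U = 10 / 210 = 0.047619
U% = 4.76%

4.76


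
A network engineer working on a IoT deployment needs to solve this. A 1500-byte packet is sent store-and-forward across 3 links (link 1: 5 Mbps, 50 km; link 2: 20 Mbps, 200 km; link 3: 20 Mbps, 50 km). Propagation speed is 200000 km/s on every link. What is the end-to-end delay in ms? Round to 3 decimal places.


Packet = 1500 bytes = 12000 bits. Store-and-forward: sum (t_trans + t_prop) per link.
Link 1: t_trans = 12000/(5*10^6) s = 2.4000 ms; t_prop = 50/200000 s = 0.2500 ms; subtotal = 2.6500 ms
Link 2: t_trans = 12000/(20*10^6) s = 0.6000 ms; t_prop = 200/200000 s = 1.0000 ms; subtotal = 1.6000 ms
Link 3: t_trans = 12000/(20*10^6) s = 0.6000 ms; t_prop = 50/200000 s = 0.2500 ms; subtotal = 0.8500 ms
End-to-end = 2.6500 + 1.6000 + 0.8500 = 5.1000 ms -> 5.100 ms (3 dp)

5.100


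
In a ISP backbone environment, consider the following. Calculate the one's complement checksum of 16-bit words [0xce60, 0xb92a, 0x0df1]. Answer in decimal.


Given words: [0xce60, 0xb92a, 0x0df1]
Step 1: Sum all words
Raw sum = 52832 + 47402 + 3569 = 103803
Step 2: Fold carry: (38267 + 1) = 38268
One's complement = ~38268 & 0xFFFF = 27267

27267


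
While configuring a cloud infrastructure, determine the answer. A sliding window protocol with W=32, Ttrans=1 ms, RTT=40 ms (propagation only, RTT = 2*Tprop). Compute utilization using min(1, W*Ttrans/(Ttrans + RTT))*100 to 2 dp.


Given: W = 32, Ttrans = 1 ms, RTT = 40 ms (= 2 * Tprop, Tprop = 20 ms)
Cycle time = Ttrans + RTT = 1 + 40 = 41 ms (first packet sent until its ACK returns)
W * Ttrans = 32 * 1 = 32 ms of sending per cycle
W * Ttrans / (Ttrans + RTT) = 32 / 41 = 0.780488
U = min(1, 0.780488) = 0.780488
U% = 78.05%

78.05


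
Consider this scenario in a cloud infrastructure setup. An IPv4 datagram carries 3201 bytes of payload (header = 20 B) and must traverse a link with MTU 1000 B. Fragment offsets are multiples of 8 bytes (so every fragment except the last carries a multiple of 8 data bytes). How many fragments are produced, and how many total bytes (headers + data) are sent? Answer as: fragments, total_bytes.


Max data per non-final fragment = floor((MTU - header)/8)*8 = floor((1000 - 20)/8)*8 = floor(980/8)*8 = 976 B
Final fragment needs no 8-byte alignment: it can carry up to MTU - header = 980 B
Non-final fragments needed = ceil((payload - 980) / 976) = ceil(2221/976) = ceil(2.2756) = 3
Number of fragments = 3 + 1 = 4
Fragment sizes (data): 3 * 976 B + 273 B (last, 273 <= 980 OK)
Total bytes sent = payload + n_frags * header = 3201 + 4*20 = 3201 + 80 = 3281 B

4, 3281


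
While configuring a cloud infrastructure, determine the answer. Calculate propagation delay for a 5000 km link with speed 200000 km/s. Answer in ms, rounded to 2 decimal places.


Given: distance = 5000 km, speed = 200000 km/s
Delay = distance / speed = 5000 / 200000 seconds
Delay in ms = 5000 * 1000 / 200000
Delay = 25.0000 ms
Rounded to 2 dp = 25.00 ms

25.00


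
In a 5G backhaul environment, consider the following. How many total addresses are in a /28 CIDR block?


Given: CIDR prefix /28
Host bits = 32 - 28 = 4
Total addresses = 2^4 = 16

16


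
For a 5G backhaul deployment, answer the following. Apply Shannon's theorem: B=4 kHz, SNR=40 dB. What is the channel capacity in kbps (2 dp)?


Given: B = 4 kHz, SNR = 40 dB
SNR linear = 10^(40/10) = 10000
1 + SNR = 10001
log2(10001) = 13.2878566418
C = 4 * 1000 * 13.2878566418 = 53151.4266 bps
C = 53.151427 kbps -> 53.15 kbps (2 dp)

53.15


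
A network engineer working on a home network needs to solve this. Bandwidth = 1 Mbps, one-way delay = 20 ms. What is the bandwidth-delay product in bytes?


Given: bandwidth = 1 Mbps, delay = 20 ms
BDP in bits = 1 * 10^6 * 20 / 1000
BDP in bits = 20000
BDP in bytes = 20000 / 8 = 2500

2500


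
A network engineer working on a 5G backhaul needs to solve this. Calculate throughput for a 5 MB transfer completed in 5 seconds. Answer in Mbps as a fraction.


Given: file = 5 MB, time = 5 s
File in Mb = 5 * 8 = 40 Mb
Throughput = 40 / 5 Mbps
Throughput = 8 Mbps

8


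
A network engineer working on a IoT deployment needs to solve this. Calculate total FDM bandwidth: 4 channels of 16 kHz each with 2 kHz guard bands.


Given: 4 channels, 16 kHz each, guard = 2 kHz
Channel bandwidth = 4 * 16 = 64 kHz
Guard bands = 3 gaps * 2 kHz = 6 kHz
Total = 64 + 6 = 70 kHz

70


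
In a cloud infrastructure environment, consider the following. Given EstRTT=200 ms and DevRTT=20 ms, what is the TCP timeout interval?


Given: EstRTT = 200 ms, DevRTT = 20 ms
Timeout = EstRTT + 4 * DevRTT
4 * DevRTT = 4 * 20 = 80
Timeout = 200 + 80 = 280 ms

280


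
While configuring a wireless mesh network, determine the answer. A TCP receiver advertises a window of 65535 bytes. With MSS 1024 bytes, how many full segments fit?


Given: RWND = 65535 bytes, MSS = 1024 bytes
Full segments = floor(RWND / MSS)
Full segments = floor(65535 / 1024)
Full segments = floor(63.999) = 63

63


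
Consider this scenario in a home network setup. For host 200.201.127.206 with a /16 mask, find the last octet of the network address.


Given: IP = 200.201.127.206, prefix = /16
Subnet mask = 255.255.0.0
Last octet of IP: 206
Last octet of mask: 0
Network last octet = 206 AND 0 = 0

0


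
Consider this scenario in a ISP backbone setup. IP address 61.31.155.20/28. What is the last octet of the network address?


Given: IP = 61.31.155.20, prefix = /28
Subnet mask = 255.255.255.240
Last octet of IP: 20
Last octet of mask: 240
Network last octet = 20 AND 240 = 16

16


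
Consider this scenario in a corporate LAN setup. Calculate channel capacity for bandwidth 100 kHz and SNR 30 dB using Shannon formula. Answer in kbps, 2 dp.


Given: B = 100 kHz, SNR = 30 dB
SNR linear = 10^(30/10) = 1000
1 + SNR = 1001
log2(1001) = 9.9672262588
C = 100 * 1000 * 9.9672262588 = 996722.6259 bps
C = 996.722626 kbps -> 996.72 kbps (2 dp)

996.72


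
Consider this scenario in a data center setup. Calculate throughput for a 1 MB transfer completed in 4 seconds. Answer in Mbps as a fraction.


Given: file = 1 MB, time = 4 s
File in Mb = 1 * 8 = 8 Mb
Throughput = 8 / 4 Mbps
Throughput = 2 Mbps

2


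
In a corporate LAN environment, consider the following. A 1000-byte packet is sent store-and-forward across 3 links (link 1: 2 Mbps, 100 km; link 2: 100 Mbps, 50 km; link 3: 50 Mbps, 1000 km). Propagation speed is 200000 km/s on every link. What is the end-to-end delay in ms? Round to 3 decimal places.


Packet = 1000 bytes = 8000 bits. Store-and-forward: sum (t_trans + t_prop) per link.
Link 1: t_trans = 8000/(2*10^6) s = 4.0000 ms; t_prop = 100/200000 s = 0.5000 ms; subtotal = 4.5000 ms
Link 2: t_trans = 8000/(100*10^6) s = 0.0800 ms; t_prop = 50/200000 s = 0.2500 ms; subtotal = 0.3300 ms
Link 3: t_trans = 8000/(50*10^6) s = 0.1600 ms; t_prop = 1000/200000 s = 5.0000 ms; subtotal = 5.1600 ms
End-to-end = 4.5000 + 0.3300 + 5.1600 = 9.9900 ms -> 9.990 ms (3 dp)

9.990


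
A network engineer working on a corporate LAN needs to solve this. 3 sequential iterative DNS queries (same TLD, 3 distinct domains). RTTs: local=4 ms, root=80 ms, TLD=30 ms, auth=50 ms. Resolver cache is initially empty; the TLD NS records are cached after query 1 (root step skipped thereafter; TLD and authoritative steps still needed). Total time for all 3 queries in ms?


Lookup 1 (cold cache): local + root + TLD + auth = 4 + 80 + 30 + 50 = 164 ms
Lookups 2..3 (TLD NS cached -> skip root; new domain -> still ask TLD and auth): local + TLD + auth = 4 + 30 + 50 = 84 ms each
Remaining 2 lookups: 2 * 84 = 168 ms
Total = 164 + 168 = 332 ms

332


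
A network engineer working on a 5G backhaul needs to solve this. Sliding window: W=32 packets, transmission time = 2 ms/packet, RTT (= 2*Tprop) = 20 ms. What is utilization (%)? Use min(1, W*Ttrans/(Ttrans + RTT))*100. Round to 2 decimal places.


Given: W = 32, Ttrans = 2 ms, RTT = 20 ms (= 2 * Tprop, Tprop = 10 ms)
Cycle time = Ttrans + RTT = 2 + 20 = 22 ms (first packet sent until its ACK returns)
W * Ttrans = 32 * 2 = 64 ms of sending per cycle
W * Ttrans / (Ttrans + RTT) = 64 / 22 = 2.909091
U = min(1, 2.909091) = 1.000000
U% = 100.00%

100.00


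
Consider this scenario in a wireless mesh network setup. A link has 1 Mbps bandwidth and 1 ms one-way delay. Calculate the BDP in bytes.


Given: bandwidth = 1 Mbps, delay = 1 ms
BDP in bits = 1 * 10^6 * 1 / 1000
BDP in bits = 1000
BDP in bytes = 1000 / 8 = 125

125


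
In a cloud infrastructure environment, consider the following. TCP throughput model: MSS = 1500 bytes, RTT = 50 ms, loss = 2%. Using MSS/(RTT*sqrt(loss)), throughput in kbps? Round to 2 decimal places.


Given: MSS = 1500 bytes, RTT = 50 ms, loss = 2%
RTT in seconds = 50 / 1000 = 0.05
Loss rate = 2% = 0.02
sqrt(loss) = sqrt(0.02) = 0.141421356237
Throughput (bytes/s) = 1500 / (0.05 * 0.141421356237) = 212132.0344
Throughput (kbps) = 212132.0344 * 8 / 1000 = 1697.056275 -> 1697.06 kbps (2 dp)

1697.06


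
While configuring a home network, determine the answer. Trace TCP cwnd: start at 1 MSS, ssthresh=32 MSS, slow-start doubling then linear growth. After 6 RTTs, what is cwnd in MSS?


RTT 0: cwnd = 1 MSS (initial)
RTT 1: cwnd = 2 MSS (slow start, doubled)
RTT 2: cwnd = 4 MSS (slow start, doubled)
RTT 3: cwnd = 8 MSS (slow start, doubled)
RTT 4: cwnd = 16 MSS (slow start, doubled)
RTT 5: cwnd = 32 MSS (slow start, doubled)
RTT 6: cwnd = 33 MSS (congestion avoidance, +1)

33
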